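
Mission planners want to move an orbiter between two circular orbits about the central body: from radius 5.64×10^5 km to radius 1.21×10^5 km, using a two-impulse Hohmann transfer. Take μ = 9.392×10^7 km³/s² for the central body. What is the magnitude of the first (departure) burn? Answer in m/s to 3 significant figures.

The Hohmann ellipse has a_t = (r₁ + r₂)/2 = 3.425×10^5 km.
Circular speed at r = 5.640×10^5 km: v_c = √(μ/r) = 12.904 km/s.
Vis-viva on the transfer ellipse at r = 5.640×10^5 km gives v_t = √[μ(2/r − 1/a_t)] = 7.6701 km/s.
Δv₁ = |v_t − v_c| = |7.6701 − 12.904| = 5.234 km/s.

Δv₁ = 5230 m/s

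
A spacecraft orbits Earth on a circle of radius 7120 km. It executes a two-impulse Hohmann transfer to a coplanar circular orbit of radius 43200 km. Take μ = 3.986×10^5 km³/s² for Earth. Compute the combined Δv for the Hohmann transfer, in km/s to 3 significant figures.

Δv = 3.74 km/s

The Hohmann ellipse has a_t = (r₁ + r₂)/2 = 25160 km.
At r₁ the circular-orbit speed is v₁ = √(μ/r₁) = 7.482 km/s.
Transfer-orbit speed at r₁ (v² = μ(2/r − 1/a)): v_p = √[μ(2/r₁ − 1/a_t)] = 9.804 km/s.
First burn Δv₁ = |v_p − v₁| = 2.322 km/s.
Circular speed at r₂: v₂ = √(μ/r₂) = 3.038 km/s.
Transfer-orbit speed at r₂: v_a = √[μ(2/r₂ − 1/a_t)] = 1.616 km/s.
Second burn Δv₂ = |v₂ − v_a| = 1.422 km/s.
Δv = Δv₁ + Δv₂ = 2.322 + 1.422 = 3.744 km/s.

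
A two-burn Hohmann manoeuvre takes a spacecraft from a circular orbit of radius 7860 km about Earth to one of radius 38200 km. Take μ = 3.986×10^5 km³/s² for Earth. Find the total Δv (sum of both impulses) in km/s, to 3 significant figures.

Semi-major axis of the transfer orbit: a_t = (7860 + 38200)/2 = 23030 km.
At r₁ the circular-orbit speed is v₁ = √(μ/r₁) = 7.1213 km/s.
Transfer-orbit speed at r₁ (vis-viva): v_p = √[μ(2/r₁ − 1/a_t)] = 9.1715 km/s.
First burn Δv₁ = |v_p − v₁| = 2.050 km/s.
At r₂, v₂ = √(μ/r₂) = 3.230 km/s.
Transfer-orbit speed at r₂: v_a = √[μ(2/r₂ − 1/a_t)] = 1.887 km/s.
Second burn Δv₂ = |v₂ − v_a| = 1.343 km/s.
Total Δv = Δv₁ + Δv₂ = 3.393 km/s.

Δv = 3.39 km/s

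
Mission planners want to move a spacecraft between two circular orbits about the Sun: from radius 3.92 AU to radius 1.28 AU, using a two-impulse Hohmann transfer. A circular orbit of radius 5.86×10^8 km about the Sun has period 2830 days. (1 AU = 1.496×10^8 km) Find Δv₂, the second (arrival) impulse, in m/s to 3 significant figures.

Δv₂ = 6000 m/s

From Kepler's third law T² = 4π²r³/μ at r = 5.86×10^8 km, T = 2830 days = 2830 × 86400 s = 2.44512×10^8 s: μ = 4π²r³/T² = 1.32878×10^11 km³/s².
In km: r₁ = 3.92 × 1.496×10^8 = 5.86432×10^8 km; r₂ = 1.28 × 1.496×10^8 = 1.91488×10^8 km.
The Hohmann ellipse has a_t = (r₁ + r₂)/2 = 3.8896×10^8 km.
On the circular orbit at r = 1.91488×10^8 km, v_c = √(μ/r) = 26.342 km/s.
Transfer-orbit speed at the same r (vis-viva, a = a_t): v_t = √[μ(2/r − 1/a_t)] = 32.345 km/s.
Δv₂ = |v_t − v_c| = |32.345 − 26.342| = 6.003 km/s.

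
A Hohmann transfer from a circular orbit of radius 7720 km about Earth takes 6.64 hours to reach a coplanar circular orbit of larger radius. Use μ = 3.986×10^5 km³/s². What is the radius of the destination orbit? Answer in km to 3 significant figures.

r₂ = 49200 km

Transfer time t = 6.64 hours = 23904 s, and t = π√(a_t³/μ).
So a_t = (μ t²/π²)^(1/3) = (3.986×10^5 × (23904)² / π²)^(1/3) = 28470 km.
Since a_t = (r₁ + r₂)/2, r₂ = 2a_t − r₁ = 2×28470 − 7720 = 49220 km.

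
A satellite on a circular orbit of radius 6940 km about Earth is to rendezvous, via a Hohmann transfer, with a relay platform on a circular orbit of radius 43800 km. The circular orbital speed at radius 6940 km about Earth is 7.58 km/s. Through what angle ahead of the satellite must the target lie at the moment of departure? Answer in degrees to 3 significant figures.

From the circular-orbit relation v² = μ/r at r = 6940 km: μ = v²r = (7.58)² × 6940 = 3.98747×10^5 km³/s².
Transfer-ellipse semi-major axis a_t = (r₁ + r₂)/2 = (6940 + 43800)/2 = 25370 km.
Transfer time t = π√(a_t³/μ) = 20100 s.
Target angular speed ω₂ = √(μ/r₂³) = 6.889×10^-5 rad/s.
Angle swept by the target during transfer: ω₂·t = 1.385 rad = 79.35°.
The satellite traverses 180° on the transfer ellipse, so the target must lead by 180° − 79.35° = 101°.

φ = 101°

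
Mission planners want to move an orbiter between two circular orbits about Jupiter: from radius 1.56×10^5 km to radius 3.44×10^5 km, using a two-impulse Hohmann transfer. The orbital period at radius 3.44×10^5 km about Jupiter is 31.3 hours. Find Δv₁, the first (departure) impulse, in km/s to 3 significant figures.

From Kepler's third law T² = 4π²r³/μ at r = 3.44×10^5 km, T = 31.3 hours = 31.3 × 3600 s = 1.1268×10^5 s: μ = 4π²r³/T² = 1.26573×10^8 km³/s².
Semi-major axis of the transfer orbit: a_t = (1.560×10^5 + 3.440×10^5)/2 = 2.500×10^5 km.
On the circular orbit at r = 1.560×10^5 km, v_c = √(μ/r) = 28.484 km/s.
Vis-viva on the transfer ellipse at r = 1.560×10^5 km gives v_t = √[μ(2/r − 1/a_t)] = 33.413 km/s.
Δv₁ = |v_t − v_c| = |33.413 − 28.484| = 4.929 km/s.

Δv₁ = 4.93 km/s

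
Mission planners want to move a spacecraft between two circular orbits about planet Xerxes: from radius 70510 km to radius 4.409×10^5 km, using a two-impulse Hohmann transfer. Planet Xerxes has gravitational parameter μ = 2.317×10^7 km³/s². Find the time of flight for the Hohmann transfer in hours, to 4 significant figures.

Semi-major axis of the transfer orbit: a_t = (70510 + 4.409×10^5)/2 = 2.55705×10^5 km.
By Kepler's third law the transfer-orbit period is T = 2π√(a_t³/μ), so t = T/2 = 84390 s.
Converting: 84390 s ÷ 3600 s/hour = 23.44 hours.

t = 23.44 hours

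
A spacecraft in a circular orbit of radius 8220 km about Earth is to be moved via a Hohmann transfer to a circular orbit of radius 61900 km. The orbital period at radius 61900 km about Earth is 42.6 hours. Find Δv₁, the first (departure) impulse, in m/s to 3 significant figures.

From Kepler's third law T² = 4π²r³/μ at r = 61900 km, T = 42.6 hours = 42.6 × 3600 s = 1.5336×10^5 s: μ = 4π²r³/T² = 3.98114×10^5 km³/s².
Transfer-ellipse semi-major axis a_t = (r₁ + r₂)/2 = (8220 + 61900)/2 = 35060 km.
On the circular orbit at r = 8220 km, v_c = √(μ/r) = 6.959 km/s.
Transfer-orbit speed at the same r (vis-viva, a = a_t): v_t = √[μ(2/r − 1/a_t)] = 9.247 km/s.
Δv₁ = |v_t − v_c| = |9.247 − 6.959| = 2.288 km/s.

Δv₁ = 2290 m/s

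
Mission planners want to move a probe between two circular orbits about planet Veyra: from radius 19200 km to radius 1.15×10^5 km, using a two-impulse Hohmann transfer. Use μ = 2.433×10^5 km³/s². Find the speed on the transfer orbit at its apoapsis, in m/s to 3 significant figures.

v = 778 m/s

Semi-major axis of the transfer orbit: a_t = (19200 + 1.150×10^5)/2 = 67100 km.
At apoapsis, r = 1.150×10^5 km.
Vis-viva: v = √[μ(2/r − 1/a_t)] = √[2.433×10^5 × (2/1.150×10^5 − 1/67100)] = 0.7781 km/s.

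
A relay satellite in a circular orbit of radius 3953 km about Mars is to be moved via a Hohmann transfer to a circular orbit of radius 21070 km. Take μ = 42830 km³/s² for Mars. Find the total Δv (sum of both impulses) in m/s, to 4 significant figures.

Δv = 1604 m/s

Transfer-ellipse semi-major axis a_t = (r₁ + r₂)/2 = (3953 + 21070)/2 = 12511.5 km.
At r₁ the circular-orbit speed is v₁ = √(μ/r₁) = 3.2916271 km/s.
Transfer-orbit speed at r₁ (vis-viva): v_p = √[μ(2/r₁ − 1/a_t)] = 4.2715767 km/s.
First burn Δv₁ = |v_p − v₁| = 0.9799 km/s.
At r₂, v₂ = √(μ/r₂) = 1.4257 km/s.
Transfer-orbit speed at r₂: v_a = √[μ(2/r₂ − 1/a_t)] = 0.80140 km/s.
Second burn Δv₂ = |v₂ − v_a| = 0.6243 km/s.
Δv = Δv₁ + Δv₂ = 0.9799 + 0.6243 = 1.604 km/s.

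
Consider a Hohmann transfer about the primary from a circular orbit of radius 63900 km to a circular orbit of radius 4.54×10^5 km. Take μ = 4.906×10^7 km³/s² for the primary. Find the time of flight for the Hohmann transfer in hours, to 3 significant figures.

Semi-major axis of the transfer orbit: a_t = (63900 + 4.540×10^5)/2 = 2.5895×10^5 km.
Half the transfer-orbit period gives t = π√(a_t³/μ) = 59100 s.
Converting: 59100 s ÷ 3600 s/hour = 16.4 hours.

t = 16.4 hours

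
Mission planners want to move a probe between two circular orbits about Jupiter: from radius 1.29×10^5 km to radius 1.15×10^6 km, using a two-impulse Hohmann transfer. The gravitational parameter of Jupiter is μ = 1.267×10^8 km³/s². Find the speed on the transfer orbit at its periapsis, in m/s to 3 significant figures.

The Hohmann ellipse has a_t = (r₁ + r₂)/2 = 6.395×10^5 km.
The periapsis of the transfer ellipse is at r = 1.290×10^5 km.
From the vis-viva equation, v = √[μ(2/r − 1/a_t)] = 42.03 km/s.

v = 42000 m/s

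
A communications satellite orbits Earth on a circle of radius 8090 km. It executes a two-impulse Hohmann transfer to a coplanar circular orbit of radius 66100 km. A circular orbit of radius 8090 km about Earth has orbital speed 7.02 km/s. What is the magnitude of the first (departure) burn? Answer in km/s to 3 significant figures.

From the circular-orbit relation v² = μ/r at r = 8090 km: μ = v²r = (7.02)² × 8090 = 3.98678×10^5 km³/s².
Transfer-ellipse semi-major axis a_t = (r₁ + r₂)/2 = (8090 + 66100)/2 = 37095 km.
Circular speed at r = 8090 km: v_c = √(μ/r) = 7.020 km/s.
Transfer-orbit speed at the same r (vis-viva, a = a_t): v_t = √[μ(2/r − 1/a_t)] = 9.371 km/s.
Δv₁ = |v_t − v_c| = |9.371 − 7.020| = 2.351 km/s.

Δv₁ = 2.35 km/s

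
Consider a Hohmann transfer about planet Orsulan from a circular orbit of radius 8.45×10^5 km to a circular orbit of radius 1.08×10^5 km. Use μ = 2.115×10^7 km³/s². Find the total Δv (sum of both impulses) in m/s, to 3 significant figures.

Semi-major axis of the transfer orbit: a_t = (8.450×10^5 + 1.080×10^5)/2 = 4.765×10^5 km.
At r₁ the circular-orbit speed is v₁ = √(μ/r₁) = 5.00296 km/s.
Transfer-orbit speed at r₁ (vis-viva): v_a = √[μ(2/r₁ − 1/a_t)] = 2.38181 km/s.
First burn Δv₁ = |v_a − v₁| = 2.62115 km/s.
At r₂, v₂ = √(μ/r₂) = 13.994046 km/s.
Transfer-orbit speed at r₂: v_p = √[μ(2/r₂ − 1/a_t)] = 18.635464 km/s.
Second burn Δv₂ = |v₂ − v_p| = 4.64142 km/s.
Total Δv = Δv₁ + Δv₂ = 7.263 km/s.

Δv = 7260 m/s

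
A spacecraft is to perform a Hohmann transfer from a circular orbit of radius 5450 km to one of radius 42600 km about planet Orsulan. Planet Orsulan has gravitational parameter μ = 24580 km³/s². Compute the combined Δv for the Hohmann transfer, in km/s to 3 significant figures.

Transfer-ellipse semi-major axis a_t = (r₁ + r₂)/2 = (5450 + 42600)/2 = 24025 km.
At r₁ the circular-orbit speed is v₁ = √(μ/r₁) = 2.1237 km/s.
Transfer-orbit speed at r₁ (v² = μ(2/r − 1/a)): v_p = √[μ(2/r₁ − 1/a_t)] = 2.8279 km/s.
First burn Δv₁ = |v_p − v₁| = 0.7042 km/s.
At r₂, v₂ = √(μ/r₂) = 0.7596 km/s.
Transfer-orbit speed at r₂: v_a = √[μ(2/r₂ − 1/a_t)] = 0.3618 km/s.
Second burn Δv₂ = |v₂ − v_a| = 0.3978 km/s.
Δv = Δv₁ + Δv₂ = 0.7042 + 0.3978 = 1.102 km/s.

Δv = 1.10 km/s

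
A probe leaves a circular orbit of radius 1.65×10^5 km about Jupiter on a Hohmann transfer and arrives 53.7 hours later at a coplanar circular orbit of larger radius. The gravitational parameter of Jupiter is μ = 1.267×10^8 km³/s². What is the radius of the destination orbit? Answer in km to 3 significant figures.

Transfer time t = 53.7 hours = 1.9332×10^5 s, and t = π√(a_t³/μ).
So a_t = (μ t²/π²)^(1/3) = (1.267×10^8 × (1.9332×10^5)² / π²)^(1/3) = 7.8285×10^5 km.
Since a_t = (r₁ + r₂)/2, r₂ = 2a_t − r₁ = 2×7.8285×10^5 − 1.650×10^5 = 1.4007×10^6 km.

r₂ = 1.40×10^6 km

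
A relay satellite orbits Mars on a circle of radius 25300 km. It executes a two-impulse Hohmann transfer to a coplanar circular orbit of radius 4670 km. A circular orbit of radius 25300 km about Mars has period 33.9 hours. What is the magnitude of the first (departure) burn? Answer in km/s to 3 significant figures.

From Kepler's third law T² = 4π²r³/μ at r = 25300 km, T = 33.9 hours = 33.9 × 3600 s = 1.2204×10^5 s: μ = 4π²r³/T² = 42925.7 km³/s².
The Hohmann ellipse has a_t = (r₁ + r₂)/2 = 14985 km.
Circular speed at r = 25300 km: v_c = √(μ/r) = 1.3026 km/s.
Vis-viva on the transfer ellipse at r = 25300 km gives v_t = √[μ(2/r − 1/a_t)] = 0.72716 km/s.
Δv₁ = |v_t − v_c| = |0.72716 − 1.3026| = 0.5754 km/s.

Δv₁ = 0.575 km/s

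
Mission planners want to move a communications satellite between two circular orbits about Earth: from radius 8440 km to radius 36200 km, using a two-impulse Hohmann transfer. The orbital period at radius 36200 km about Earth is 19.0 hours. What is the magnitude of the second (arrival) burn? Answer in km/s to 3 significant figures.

Δv₂ = 1.28 km/s

From Kepler's third law T² = 4π²r³/μ at r = 36200 km, T = 19.0 hours = 19.0 × 3600 s = 68400 s: μ = 4π²r³/T² = 4.00289×10^5 km³/s².
The Hohmann ellipse has a_t = (r₁ + r₂)/2 = 22320 km.
On the circular orbit at r = 36200 km, v_c = √(μ/r) = 3.325 km/s.
Vis-viva on the transfer ellipse at r = 36200 km gives v_t = √[μ(2/r − 1/a_t)] = 2.045 km/s.
Δv₂ = |v_t − v_c| = |2.045 − 3.325| = 1.280 km/s.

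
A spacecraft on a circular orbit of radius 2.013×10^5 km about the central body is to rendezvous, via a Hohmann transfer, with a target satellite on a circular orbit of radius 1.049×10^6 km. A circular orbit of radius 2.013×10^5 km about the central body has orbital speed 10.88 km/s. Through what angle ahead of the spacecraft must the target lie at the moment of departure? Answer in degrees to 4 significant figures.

φ = 97.19°

From the circular-orbit relation v² = μ/r at r = 2.013×10^5 km: μ = v²r = (10.88)² × 2.013×10^5 = 2.38288×10^7 km³/s².
The Hohmann ellipse has a_t = (r₁ + r₂)/2 = 6.2515×10^5 km.
The half-period of the transfer ellipse is t = π√(a_t³/μ) = 3.1811×10^5 s.
The target's mean motion on its circular orbit is ω₂ = √(μ/r₂³) = 4.5435×10^-6 rad/s.
Angle swept by the target during transfer: ω₂·t = 1.4453 rad = 82.81°.
Arrival is 180° from departure on the ellipse, so φ = 180° − 82.81° = 97.19°.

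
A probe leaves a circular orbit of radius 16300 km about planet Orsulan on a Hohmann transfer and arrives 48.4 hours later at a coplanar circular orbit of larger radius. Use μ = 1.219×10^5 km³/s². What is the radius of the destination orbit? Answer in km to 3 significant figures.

Transfer time t = 48.4 hours = 1.7424×10^5 s, and t = π√(a_t³/μ).
So a_t = (μ t²/π²)^(1/3) = (1.219×10^5 × (1.7424×10^5)² / π²)^(1/3) = 72111 km.
Since a_t = (r₁ + r₂)/2, r₂ = 2a_t − r₁ = 2×72111 − 16300 = 1.27922×10^5 km.

r₂ = 1.28×10^5 km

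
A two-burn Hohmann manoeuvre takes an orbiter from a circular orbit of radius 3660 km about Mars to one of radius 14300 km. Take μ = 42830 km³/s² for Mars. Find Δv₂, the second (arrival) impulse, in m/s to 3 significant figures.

Semi-major axis of the transfer orbit: a_t = (3660 + 14300)/2 = 8980 km.
On the circular orbit at r = 14300 km, v_c = √(μ/r) = 1.73064 km/s.
Vis-viva on the transfer ellipse at r = 14300 km gives v_t = √[μ(2/r − 1/a_t)] = 1.10486 km/s.
Δv₂ = |v_t − v_c| = |1.10486 − 1.73064| = 0.6258 km/s.

Δv₂ = 626 m/s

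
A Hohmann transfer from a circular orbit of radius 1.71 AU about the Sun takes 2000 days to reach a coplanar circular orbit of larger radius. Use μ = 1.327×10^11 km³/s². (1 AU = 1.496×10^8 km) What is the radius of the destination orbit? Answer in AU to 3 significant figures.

In km: r₁ = 1.71 × 1.496×10^8 = 2.55816×10^8 km.
Transfer time t = 2000 days = 1.728×10^8 s, and t = π√(a_t³/μ).
So a_t = (μ t²/π²)^(1/3) = (1.327×10^11 × (1.728×10^8)² / π²)^(1/3) = 7.3771×10^8 km.
Since a_t = (r₁ + r₂)/2, r₂ = 2a_t − r₁ = 2×7.3771×10^8 − 2.55816×10^8 = 1.219604×10^9 km.
In AU: r₂ = 1.219604×10^9 / 1.496×10^8 = 8.15 AU.

r₂ = 8.15 AU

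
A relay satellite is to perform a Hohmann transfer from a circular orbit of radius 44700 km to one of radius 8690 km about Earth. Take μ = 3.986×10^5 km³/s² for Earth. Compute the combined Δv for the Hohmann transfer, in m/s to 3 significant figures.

Δv = 3270 m/s

Transfer-ellipse semi-major axis a_t = (r₁ + r₂)/2 = (44700 + 8690)/2 = 26695 km.
Circular speed at r₁: v₁ = √(μ/r₁) = √(3.986×10^5/44700) = 2.9862 km/s.
Transfer-orbit speed at r₁ (vis-viva equation): v_a = √[μ(2/r₁ − 1/a_t)] = 1.7038 km/s.
First burn Δv₁ = |v_a − v₁| = 1.2824 km/s.
Circular speed at r₂: v₂ = √(μ/r₂) = 6.772652 km/s.
Transfer-orbit speed at r₂: v_p = √[μ(2/r₂ − 1/a_t)] = 8.763903 km/s.
Second burn Δv₂ = |v₂ − v_p| = 1.9913 km/s.
Total Δv = Δv₁ + Δv₂ = 3.274 km/s.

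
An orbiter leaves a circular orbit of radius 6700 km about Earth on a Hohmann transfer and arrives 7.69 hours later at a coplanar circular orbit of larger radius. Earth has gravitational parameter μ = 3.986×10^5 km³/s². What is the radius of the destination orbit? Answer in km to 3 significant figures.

r₂ = 56100 km

Transfer time t = 7.69 hours = 27684 s, and t = π√(a_t³/μ).
So a_t = (μ t²/π²)^(1/3) = (3.986×10^5 × (27684)² / π²)^(1/3) = 31398 km.
Since a_t = (r₁ + r₂)/2, r₂ = 2a_t − r₁ = 2×31398 − 6700 = 56096 km.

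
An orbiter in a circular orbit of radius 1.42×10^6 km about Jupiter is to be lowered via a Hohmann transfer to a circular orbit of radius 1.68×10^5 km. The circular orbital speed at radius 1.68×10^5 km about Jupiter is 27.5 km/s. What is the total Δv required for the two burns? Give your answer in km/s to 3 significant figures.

From the circular-orbit relation v² = μ/r at r = 1.68×10^5 km: μ = v²r = (27.5)² × 1.68×10^5 = 1.27050×10^8 km³/s².
Semi-major axis of the transfer orbit: a_t = (1.420×10^6 + 1.680×10^5)/2 = 7.940×10^5 km.
Circular speed at r₁: v₁ = √(μ/r₁) = √(1.27050×10^8/1.420×10^6) = 9.459 km/s.
On the transfer ellipse at r₁, vis-viva equation gives v_a = √[μ(2/r₁ − 1/a_t)] = 4.351 km/s.
First burn Δv₁ = |v_a − v₁| = 5.108 km/s.
At r₂, v₂ = √(μ/r₂) = 27.500 km/s.
Transfer-orbit speed at r₂: v_p = √[μ(2/r₂ − 1/a_t)] = 36.776 km/s.
Second burn Δv₂ = |v₂ − v_p| = 9.276 km/s.
Total Δv = Δv₁ + Δv₂ = 14.38 km/s.

Δv = 14.4 km/s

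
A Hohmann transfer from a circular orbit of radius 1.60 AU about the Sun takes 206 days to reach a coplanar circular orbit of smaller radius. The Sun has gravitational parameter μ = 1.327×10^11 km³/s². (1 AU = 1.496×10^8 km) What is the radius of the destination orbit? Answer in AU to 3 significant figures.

r₂ = 0.567 AU

In km: r₁ = 1.60 × 1.496×10^8 = 2.3936×10^8 km.
Transfer time t = 206 days = 1.77984×10^7 s, and t = π√(a_t³/μ).
So a_t = (μ t²/π²)^(1/3) = (1.327×10^11 × (1.77984×10^7)² / π²)^(1/3) = 1.6210×10^8 km.
Since a_t = (r₁ + r₂)/2, r₂ = 2a_t − r₁ = 2×1.6210×10^8 − 2.3936×10^8 = 8.484×10^7 km.
In AU: r₂ = 8.484×10^7 / 1.496×10^8 = 0.567 AU.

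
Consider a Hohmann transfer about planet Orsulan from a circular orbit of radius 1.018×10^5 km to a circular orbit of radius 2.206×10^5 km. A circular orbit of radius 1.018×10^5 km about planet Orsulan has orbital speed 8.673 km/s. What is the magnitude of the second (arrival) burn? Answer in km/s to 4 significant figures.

Δv₂ = 1.210 km/s

From the circular-orbit relation v² = μ/r at r = 1.018×10^5 km: μ = v²r = (8.673)² × 1.018×10^5 = 7.65749×10^6 km³/s².
Semi-major axis of the transfer orbit: a_t = (1.018×10^5 + 2.206×10^5)/2 = 1.612×10^5 km.
Circular speed at r = 2.206×10^5 km: v_c = √(μ/r) = 5.892 km/s.
Transfer-orbit speed at the same r (vis-viva, a = a_t): v_t = √[μ(2/r − 1/a_t)] = 4.682 km/s.
Δv₂ = |v_t − v_c| = |4.682 − 5.892| = 1.210 km/s.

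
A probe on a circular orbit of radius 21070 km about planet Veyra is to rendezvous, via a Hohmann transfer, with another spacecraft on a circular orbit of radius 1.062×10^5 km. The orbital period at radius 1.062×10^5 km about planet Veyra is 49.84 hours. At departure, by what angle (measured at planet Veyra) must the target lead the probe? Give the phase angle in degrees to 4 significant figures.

φ = 96.51°

From Kepler's third law T² = 4π²r³/μ at r = 1.062×10^5 km, T = 49.84 hours = 49.84 × 3600 s = 1.79424×10^5 s: μ = 4π²r³/T² = 1.46883×10^6 km³/s².
Semi-major axis of the transfer orbit: a_t = (21070 + 1.062×10^5)/2 = 63635 km.
Transfer time t = π√(a_t³/μ) = 41610 s.
The target's mean motion on its circular orbit is ω₂ = √(μ/r₂³) = 3.502×10^-5 rad/s.
Angle swept by the target during transfer: ω₂·t = 1.4572 rad = 83.49°.
The probe traverses 180° on the transfer ellipse, so the target must lead by 180° − 83.49° = 96.51°.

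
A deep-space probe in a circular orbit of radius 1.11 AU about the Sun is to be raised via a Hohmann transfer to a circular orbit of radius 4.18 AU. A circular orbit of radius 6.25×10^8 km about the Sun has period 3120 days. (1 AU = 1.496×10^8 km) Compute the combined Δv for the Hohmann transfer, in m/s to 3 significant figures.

From Kepler's third law T² = 4π²r³/μ at r = 6.25×10^8 km, T = 3120 days = 3120 × 86400 s = 2.69568×10^8 s: μ = 4π²r³/T² = 1.32637×10^11 km³/s².
In km: r₁ = 1.11 × 1.496×10^8 = 1.66056×10^8 km; r₂ = 4.18 × 1.496×10^8 = 6.25328×10^8 km.
The Hohmann ellipse has a_t = (r₁ + r₂)/2 = 3.95692×10^8 km.
At r₁ the circular-orbit speed is v₁ = √(μ/r₁) = 28.262 km/s.
Transfer-orbit speed at r₁ (vis-viva equation): v_p = √[μ(2/r₁ − 1/a_t)] = 35.529 km/s.
First burn Δv₁ = |v_p − v₁| = 7.267 km/s.
At r₂, v₂ = √(μ/r₂) = 14.564 km/s.
Transfer-orbit speed at r₂: v_a = √[μ(2/r₂ − 1/a_t)] = 9.4347 km/s.
Second burn Δv₂ = |v₂ − v_a| = 5.129 km/s.
Δv = Δv₁ + Δv₂ = 7.267 + 5.129 = 12.40 km/s.

Δv = 12400 m/s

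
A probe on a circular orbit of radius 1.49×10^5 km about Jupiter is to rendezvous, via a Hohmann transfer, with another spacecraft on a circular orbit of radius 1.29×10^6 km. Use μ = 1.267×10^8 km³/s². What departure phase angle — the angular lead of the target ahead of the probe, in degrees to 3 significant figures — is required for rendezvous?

Transfer-ellipse semi-major axis a_t = (r₁ + r₂)/2 = (1.490×10^5 + 1.290×10^6)/2 = 7.195×10^5 km.
The half-period of the transfer ellipse is t = π√(a_t³/μ) = 1.7034×10^5 s.
Target angular speed ω₂ = √(μ/r₂³) = 7.6825×10^-6 rad/s.
Angle swept by the target during transfer: ω₂·t = 1.3086 rad = 74.98°.
Arrival is 180° from departure on the ellipse, so φ = 180° − 74.98° = 105°.

φ = 105°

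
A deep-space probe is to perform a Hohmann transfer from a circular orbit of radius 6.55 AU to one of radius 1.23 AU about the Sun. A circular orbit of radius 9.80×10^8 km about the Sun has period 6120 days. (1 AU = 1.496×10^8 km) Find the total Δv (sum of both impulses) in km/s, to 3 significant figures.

From Kepler's third law T² = 4π²r³/μ at r = 9.80×10^8 km, T = 6120 days = 6120 × 86400 s = 5.28768×10^8 s: μ = 4π²r³/T² = 1.32895×10^11 km³/s².
In km: r₁ = 6.55 × 1.496×10^8 = 9.7988×10^8 km; r₂ = 1.23 × 1.496×10^8 = 1.84008×10^8 km.
The Hohmann ellipse has a_t = (r₁ + r₂)/2 = 5.81944×10^8 km.
At r₁ the circular-orbit speed is v₁ = √(μ/r₁) = 11.64575 km/s.
Transfer-orbit speed at r₁ (v² = μ(2/r − 1/a)): v_a = √[μ(2/r₁ − 1/a_t)] = 6.548550 km/s.
First burn Δv₁ = |v_a − v₁| = 5.0972 km/s.
Circular speed at r₂: v₂ = √(μ/r₂) = 26.8742 km/s.
Transfer-orbit speed at r₂: v_p = √[μ(2/r₂ − 1/a_t)] = 34.8724 km/s.
Second burn Δv₂ = |v₂ − v_p| = 7.9982 km/s.
Δv = Δv₁ + Δv₂ = 5.0972 + 7.9982 = 13.10 km/s.

Δv = 13.1 km/s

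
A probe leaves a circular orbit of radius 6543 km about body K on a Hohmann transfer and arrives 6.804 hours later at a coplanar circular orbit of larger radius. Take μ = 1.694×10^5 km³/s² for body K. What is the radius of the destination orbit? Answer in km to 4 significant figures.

Transfer time t = 6.804 hours = 24494.4 s, and t = π√(a_t³/μ).
So a_t = (μ t²/π²)^(1/3) = (1.694×10^5 × (24494.4)² / π²)^(1/3) = 21756 km.
Since a_t = (r₁ + r₂)/2, r₂ = 2a_t − r₁ = 2×21756 − 6543 = 36969 km.

r₂ = 36970 km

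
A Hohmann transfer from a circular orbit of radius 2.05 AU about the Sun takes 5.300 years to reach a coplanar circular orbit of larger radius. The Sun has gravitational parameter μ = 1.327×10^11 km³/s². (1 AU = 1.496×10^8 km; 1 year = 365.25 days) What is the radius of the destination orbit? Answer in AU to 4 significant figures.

In km: r₁ = 2.05 × 1.496×10^8 = 3.0668×10^8 km.
Transfer time t = 5.300 years × 365.25 × 86400 s = 1.6725528×10^8 s, and t = π√(a_t³/μ).
So a_t = (μ t²/π²)^(1/3) = (1.327×10^11 × (1.6725528×10^8)² / π²)^(1/3) = 7.2184×10^8 km.
Since a_t = (r₁ + r₂)/2, r₂ = 2a_t − r₁ = 2×7.2184×10^8 − 3.0668×10^8 = 1.137×10^9 km.
In AU: r₂ = 1.137×10^9 / 1.496×10^8 = 7.600 AU.

r₂ = 7.600 AU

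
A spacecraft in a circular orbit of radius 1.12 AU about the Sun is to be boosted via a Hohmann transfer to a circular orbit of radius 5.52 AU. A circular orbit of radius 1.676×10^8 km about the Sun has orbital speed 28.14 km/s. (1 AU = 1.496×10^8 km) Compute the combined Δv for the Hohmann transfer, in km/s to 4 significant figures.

Δv = 13.46 km/s

From the circular-orbit relation v² = μ/r at r = 1.676×10^8 km: μ = v²r = (28.14)² × 1.676×10^8 = 1.32716×10^11 km³/s².
In km: r₁ = 1.12 × 1.496×10^8 = 1.67552×10^8 km; r₂ = 5.52 × 1.496×10^8 = 8.25792×10^8 km.
Transfer-ellipse semi-major axis a_t = (r₁ + r₂)/2 = (1.67552×10^8 + 8.25792×10^8)/2 = 4.96672×10^8 km.
Circular speed at r₁: v₁ = √(μ/r₁) = √(1.32716×10^11/1.67552×10^8) = 28.144 km/s.
On the transfer ellipse at r₁, vis-viva gives v_p = √[μ(2/r₁ − 1/a_t)] = 36.290 km/s.
First burn Δv₁ = |v_p − v₁| = 8.146 km/s.
At r₂, v₂ = √(μ/r₂) = 12.677 km/s.
Transfer-orbit speed at r₂: v_a = √[μ(2/r₂ − 1/a_t)] = 7.3632 km/s.
Second burn Δv₂ = |v₂ − v_a| = 5.314 km/s.
Total Δv = Δv₁ + Δv₂ = 13.46 km/s.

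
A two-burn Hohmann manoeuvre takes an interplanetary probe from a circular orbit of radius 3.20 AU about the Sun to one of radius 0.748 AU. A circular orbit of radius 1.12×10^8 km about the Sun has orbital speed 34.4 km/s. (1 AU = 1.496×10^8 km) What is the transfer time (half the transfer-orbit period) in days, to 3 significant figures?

t = 507 days

From the circular-orbit relation v² = μ/r at r = 1.12×10^8 km: μ = v²r = (34.4)² × 1.12×10^8 = 1.32536×10^11 km³/s².
In km: r₁ = 3.20 × 1.496×10^8 = 4.7872×10^8 km; r₂ = 0.748 × 1.496×10^8 = 1.119008×10^8 km.
Transfer-ellipse semi-major axis a_t = (r₁ + r₂)/2 = (4.7872×10^8 + 1.119008×10^8)/2 = 2.953104×10^8 km.
By Kepler's third law the transfer-orbit period is T = 2π√(a_t³/μ), so t = T/2 = 4.379×10^7 s.
Converting: 4.379×10^7 s ÷ 86400 s/day = 507 days.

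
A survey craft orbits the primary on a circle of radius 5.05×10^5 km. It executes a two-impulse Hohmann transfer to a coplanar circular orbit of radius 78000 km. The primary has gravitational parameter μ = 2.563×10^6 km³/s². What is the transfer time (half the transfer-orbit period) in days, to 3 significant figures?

t = 3.57 days

Transfer-ellipse semi-major axis a_t = (r₁ + r₂)/2 = (5.050×10^5 + 78000)/2 = 2.915×10^5 km.
Half the transfer-orbit period gives t = π√(a_t³/μ) = 3.088×10^5 s.
Converting: 3.088×10^5 s ÷ 86400 s/day = 3.57 days.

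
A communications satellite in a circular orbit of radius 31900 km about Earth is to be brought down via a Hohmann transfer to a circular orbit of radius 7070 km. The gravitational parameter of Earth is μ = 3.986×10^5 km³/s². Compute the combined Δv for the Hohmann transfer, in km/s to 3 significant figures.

Δv = 3.50 km/s

Transfer-ellipse semi-major axis a_t = (r₁ + r₂)/2 = (31900 + 7070)/2 = 19485 km.
Circular speed at r₁: v₁ = √(μ/r₁) = √(3.986×10^5/31900) = 3.5349 km/s.
On the transfer ellipse at r₁, v² = μ(2/r − 1/a) gives v_a = √[μ(2/r₁ − 1/a_t)] = 2.1293 km/s.
First burn Δv₁ = |v_a − v₁| = 1.4056 km/s.
At r₂, v₂ = √(μ/r₂) = 7.5086 km/s.
Transfer-orbit speed at r₂: v_p = √[μ(2/r₂ − 1/a_t)] = 9.6074 km/s.
Second burn Δv₂ = |v₂ − v_p| = 2.0988 km/s.
Total Δv = Δv₁ + Δv₂ = 3.504 km/s.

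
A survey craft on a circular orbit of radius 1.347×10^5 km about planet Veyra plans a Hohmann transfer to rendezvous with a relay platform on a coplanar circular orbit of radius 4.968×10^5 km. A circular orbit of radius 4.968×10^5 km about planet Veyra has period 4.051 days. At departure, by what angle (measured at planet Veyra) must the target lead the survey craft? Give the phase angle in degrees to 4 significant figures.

φ = 88.80°

From Kepler's third law T² = 4π²r³/μ at r = 4.968×10^5 km, T = 4.051 days = 4.051 × 86400 s = 3.500064×10^5 s: μ = 4π²r³/T² = 3.95141×10^7 km³/s².
Transfer-ellipse semi-major axis a_t = (r₁ + r₂)/2 = (1.347×10^5 + 4.968×10^5)/2 = 3.1575×10^5 km.
Transfer time t = π√(a_t³/μ) = 88672 s.
Target angular speed ω₂ = √(μ/r₂³) = 1.7952×10^-5 rad/s.
Angle swept by the target during transfer: ω₂·t = 1.5918 rad = 91.20°.
Arrival is 180° from departure on the ellipse, so φ = 180° − 91.20° = 88.80°.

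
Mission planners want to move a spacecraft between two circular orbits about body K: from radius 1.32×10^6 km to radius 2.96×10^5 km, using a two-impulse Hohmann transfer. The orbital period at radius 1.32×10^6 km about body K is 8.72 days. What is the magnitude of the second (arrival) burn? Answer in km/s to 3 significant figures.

From Kepler's third law T² = 4π²r³/μ at r = 1.32×10^6 km, T = 8.72 days = 8.72 × 86400 s = 7.53408×10^5 s: μ = 4π²r³/T² = 1.59964×10^8 km³/s².
The Hohmann ellipse has a_t = (r₁ + r₂)/2 = 8.080×10^5 km.
Circular speed at r = 2.960×10^5 km: v_c = √(μ/r) = 23.247 km/s.
Vis-viva on the transfer ellipse at r = 2.960×10^5 km gives v_t = √[μ(2/r − 1/a_t)] = 29.713 km/s.
Δv₂ = |v_t − v_c| = |29.713 − 23.247| = 6.466 km/s.

Δv₂ = 6.47 km/s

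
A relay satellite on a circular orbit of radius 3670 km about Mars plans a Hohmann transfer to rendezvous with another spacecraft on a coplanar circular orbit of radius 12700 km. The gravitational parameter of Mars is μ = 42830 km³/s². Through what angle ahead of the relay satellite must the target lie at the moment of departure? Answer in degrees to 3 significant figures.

Transfer-ellipse semi-major axis a_t = (r₁ + r₂)/2 = (3670 + 12700)/2 = 8185 km.
Transfer time t = π√(a_t³/μ) = 11241 s.
Target angular speed ω₂ = √(μ/r₂³) = 1.4460×10^-4 rad/s.
Angle swept by the target during transfer: ω₂·t = 1.6254 rad = 93.13°.
The relay satellite traverses 180° on the transfer ellipse, so the target must lead by 180° − 93.13° = 86.9°.

φ = 86.9°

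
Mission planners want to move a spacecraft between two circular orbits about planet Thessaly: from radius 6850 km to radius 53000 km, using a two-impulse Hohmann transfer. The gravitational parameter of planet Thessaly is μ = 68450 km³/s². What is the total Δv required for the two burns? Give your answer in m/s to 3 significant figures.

The Hohmann ellipse has a_t = (r₁ + r₂)/2 = 29925 km.
Circular speed at r₁: v₁ = √(μ/r₁) = √(68450/6850) = 3.161 km/s.
Transfer-orbit speed at r₁ (vis-viva equation): v_p = √[μ(2/r₁ − 1/a_t)] = 4.207 km/s.
First burn Δv₁ = |v_p − v₁| = 1.046 km/s.
At r₂, v₂ = √(μ/r₂) = 1.1364 km/s.
Transfer-orbit speed at r₂: v_a = √[μ(2/r₂ − 1/a_t)] = 0.54372 km/s.
Second burn Δv₂ = |v₂ − v_a| = 0.5927 km/s.
Total Δv = Δv₁ + Δv₂ = 1.639 km/s.

Δv = 1640 m/s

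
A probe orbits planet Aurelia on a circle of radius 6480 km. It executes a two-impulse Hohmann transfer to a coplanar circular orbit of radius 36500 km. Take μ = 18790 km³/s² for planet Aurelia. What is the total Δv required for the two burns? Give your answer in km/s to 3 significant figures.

Δv = 0.840 km/s

Semi-major axis of the transfer orbit: a_t = (6480 + 36500)/2 = 21490 km.
Circular speed at r₁: v₁ = √(μ/r₁) = √(18790/6480) = 1.7028 km/s.
Transfer-orbit speed at r₁ (vis-viva): v_p = √[μ(2/r₁ − 1/a_t)] = 2.2192 km/s.
First burn Δv₁ = |v_p − v₁| = 0.5164 km/s.
At r₂, v₂ = √(μ/r₂) = 0.7175 km/s.
Transfer-orbit speed at r₂: v_a = √[μ(2/r₂ − 1/a_t)] = 0.3940 km/s.
Second burn Δv₂ = |v₂ − v_a| = 0.3235 km/s.
Total Δv = Δv₁ + Δv₂ = 0.8399 km/s.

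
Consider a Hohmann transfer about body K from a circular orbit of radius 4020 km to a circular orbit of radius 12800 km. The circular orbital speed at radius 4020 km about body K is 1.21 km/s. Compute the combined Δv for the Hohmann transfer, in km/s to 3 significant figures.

Δv = 0.492 km/s

From the circular-orbit relation v² = μ/r at r = 4020 km: μ = v²r = (1.21)² × 4020 = 5885.68 km³/s².
Transfer-ellipse semi-major axis a_t = (r₁ + r₂)/2 = (4020 + 12800)/2 = 8410 km.
Circular speed at r₁: v₁ = √(μ/r₁) = √(5885.68/4020) = 1.210000 km/s.
Transfer-orbit speed at r₁ (v² = μ(2/r − 1/a)): v_p = √[μ(2/r₁ − 1/a_t)] = 1.492768 km/s.
First burn Δv₁ = |v_p − v₁| = 0.282768 km/s.
At r₂, v₂ = √(μ/r₂) = 0.678099 km/s.
Transfer-orbit speed at r₂: v_a = √[μ(2/r₂ − 1/a_t)] = 0.468822 km/s.
Second burn Δv₂ = |v₂ − v_a| = 0.209277 km/s.
Δv = Δv₁ + Δv₂ = 0.282768 + 0.209277 = 0.4920 km/s.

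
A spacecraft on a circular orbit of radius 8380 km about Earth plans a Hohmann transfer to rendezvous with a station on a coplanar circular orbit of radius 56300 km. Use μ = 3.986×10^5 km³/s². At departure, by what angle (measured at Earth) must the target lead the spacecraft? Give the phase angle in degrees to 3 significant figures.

The Hohmann ellipse has a_t = (r₁ + r₂)/2 = 32340 km.
The half-period of the transfer ellipse is t = π√(a_t³/μ) = 28940 s.
The target's mean motion on its circular orbit is ω₂ = √(μ/r₂³) = 4.726×10^-5 rad/s.
Angle swept by the target during transfer: ω₂·t = 1.3677 rad = 78.36°.
The spacecraft traverses 180° on the transfer ellipse, so the target must lead by 180° − 78.36° = 102°.

φ = 102°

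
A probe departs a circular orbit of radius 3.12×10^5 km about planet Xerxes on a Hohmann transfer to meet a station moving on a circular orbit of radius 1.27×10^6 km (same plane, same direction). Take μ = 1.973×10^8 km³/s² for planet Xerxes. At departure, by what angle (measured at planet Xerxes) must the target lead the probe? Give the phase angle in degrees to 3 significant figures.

Semi-major axis of the transfer orbit: a_t = (3.120×10^5 + 1.270×10^6)/2 = 7.910×10^5 km.
Transfer time t = π√(a_t³/μ) = 1.5734×10^5 s.
The target's mean motion on its circular orbit is ω₂ = √(μ/r₂³) = 9.8143×10^-6 rad/s.
Angle swept by the target during transfer: ω₂·t = 1.5442 rad = 88.48°.
The probe traverses 180° on the transfer ellipse, so the target must lead by 180° − 88.48° = 91.5°.

φ = 91.5°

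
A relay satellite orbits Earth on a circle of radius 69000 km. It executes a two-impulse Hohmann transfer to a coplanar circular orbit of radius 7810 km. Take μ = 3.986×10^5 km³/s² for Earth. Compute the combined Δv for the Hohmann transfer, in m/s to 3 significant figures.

Δv = 3750 m/s

Transfer-ellipse semi-major axis a_t = (r₁ + r₂)/2 = (69000 + 7810)/2 = 38405 km.
Circular speed at r₁: v₁ = √(μ/r₁) = √(3.986×10^5/69000) = 2.4035 km/s.
Transfer-orbit speed at r₁ (vis-viva equation): v_a = √[μ(2/r₁ − 1/a_t)] = 1.0839 km/s.
First burn Δv₁ = |v_a − v₁| = 1.3196 km/s.
At r₂, v₂ = √(μ/r₂) = 7.14403 km/s.
Transfer-orbit speed at r₂: v_p = √[μ(2/r₂ − 1/a_t)] = 9.57577 km/s.
Second burn Δv₂ = |v₂ − v_p| = 2.4317 km/s.
Total Δv = Δv₁ + Δv₂ = 3.751 km/s.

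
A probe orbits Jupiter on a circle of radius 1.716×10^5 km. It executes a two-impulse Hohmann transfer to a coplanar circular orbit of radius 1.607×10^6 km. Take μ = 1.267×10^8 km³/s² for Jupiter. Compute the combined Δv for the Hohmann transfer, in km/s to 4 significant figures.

Δv = 14.33 km/s

Semi-major axis of the transfer orbit: a_t = (1.716×10^5 + 1.607×10^6)/2 = 8.893×10^5 km.
Circular speed at r₁: v₁ = √(μ/r₁) = √(1.267×10^8/1.716×10^5) = 27.173 km/s.
On the transfer ellipse at r₁, vis-viva equation gives v_p = √[μ(2/r₁ − 1/a_t)] = 36.527 km/s.
First burn Δv₁ = |v_p − v₁| = 9.354 km/s.
Circular speed at r₂: v₂ = √(μ/r₂) = 8.879 km/s.
Transfer-orbit speed at r₂: v_a = √[μ(2/r₂ − 1/a_t)] = 3.900 km/s.
Second burn Δv₂ = |v₂ − v_a| = 4.979 km/s.
Total Δv = Δv₁ + Δv₂ = 14.33 km/s.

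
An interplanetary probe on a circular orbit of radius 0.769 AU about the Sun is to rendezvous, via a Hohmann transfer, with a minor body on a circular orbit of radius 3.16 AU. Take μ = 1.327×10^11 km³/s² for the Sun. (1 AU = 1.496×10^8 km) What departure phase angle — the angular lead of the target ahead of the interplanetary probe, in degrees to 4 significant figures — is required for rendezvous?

In km: r₁ = 0.769 × 1.496×10^8 = 1.150424×10^8 km; r₂ = 3.16 × 1.496×10^8 = 4.72736×10^8 km.
Semi-major axis of the transfer orbit: a_t = (1.150424×10^8 + 4.72736×10^8)/2 = 2.938892×10^8 km.
The half-period of the transfer ellipse is t = π√(a_t³/μ) = 4.345×10^7 s.
The target's mean motion on its circular orbit is ω₂ = √(μ/r₂³) = 3.544×10^-8 rad/s.
Angle swept by the target during transfer: ω₂·t = 1.5399 rad = 88.23°.
The interplanetary probe traverses 180° on the transfer ellipse, so the target must lead by 180° − 88.23° = 91.77°.

φ = 91.77°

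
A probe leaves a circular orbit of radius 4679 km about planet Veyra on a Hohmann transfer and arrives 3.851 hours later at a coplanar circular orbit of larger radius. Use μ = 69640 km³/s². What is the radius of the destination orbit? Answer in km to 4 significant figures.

Transfer time t = 3.851 hours = 13863.6 s, and t = π√(a_t³/μ).
So a_t = (μ t²/π²)^(1/3) = (69640 × (13863.6)² / π²)^(1/3) = 11069 km.
Since a_t = (r₁ + r₂)/2, r₂ = 2a_t − r₁ = 2×11069 − 4679 = 17459 km.

r₂ = 17460 km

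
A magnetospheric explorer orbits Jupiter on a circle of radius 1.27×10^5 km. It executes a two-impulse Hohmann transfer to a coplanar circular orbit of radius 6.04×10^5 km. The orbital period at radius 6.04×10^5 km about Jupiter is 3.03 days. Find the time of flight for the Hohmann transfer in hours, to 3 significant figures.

From Kepler's third law T² = 4π²r³/μ at r = 6.04×10^5 km, T = 3.03 days = 3.03 × 86400 s = 2.61792×10^5 s: μ = 4π²r³/T² = 1.26928×10^8 km³/s².
The Hohmann ellipse has a_t = (r₁ + r₂)/2 = 3.655×10^5 km.
Half the transfer-orbit period gives t = π√(a_t³/μ) = 61620 s.
Converting: 61620 s ÷ 3600 s/hour = 17.1 hours.

t = 17.1 hours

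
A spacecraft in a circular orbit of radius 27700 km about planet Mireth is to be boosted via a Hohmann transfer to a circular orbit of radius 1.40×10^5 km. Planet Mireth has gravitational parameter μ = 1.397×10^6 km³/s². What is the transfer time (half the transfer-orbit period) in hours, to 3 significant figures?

t = 17.9 hours

Transfer-ellipse semi-major axis a_t = (r₁ + r₂)/2 = (27700 + 1.400×10^5)/2 = 83850 km.
Transfer time t = π√(a_t³/μ) = π√((83850)³ / 1.397×10^6) = 64540 s.
Converting: 64540 s ÷ 3600 s/hour = 17.9 hours.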